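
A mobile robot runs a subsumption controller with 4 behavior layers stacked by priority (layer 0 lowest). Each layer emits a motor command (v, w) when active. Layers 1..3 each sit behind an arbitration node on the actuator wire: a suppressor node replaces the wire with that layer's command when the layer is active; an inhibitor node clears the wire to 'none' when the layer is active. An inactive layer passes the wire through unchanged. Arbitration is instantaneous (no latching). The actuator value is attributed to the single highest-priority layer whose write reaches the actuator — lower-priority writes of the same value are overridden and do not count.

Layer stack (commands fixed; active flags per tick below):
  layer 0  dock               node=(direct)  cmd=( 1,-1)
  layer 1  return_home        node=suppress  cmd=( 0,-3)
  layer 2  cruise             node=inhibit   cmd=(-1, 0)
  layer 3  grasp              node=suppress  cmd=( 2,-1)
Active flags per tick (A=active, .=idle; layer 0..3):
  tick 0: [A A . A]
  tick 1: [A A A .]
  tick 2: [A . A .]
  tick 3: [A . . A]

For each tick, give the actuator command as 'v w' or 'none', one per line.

2 -1
none
none
2 -1

tick 0:
  [0] dock on; wire := (1, -1)
  [1] return_home on (suppress); wire := (0, -3)
  [2] cruise off; pass (0, -3)
  [3] grasp on (suppress); wire := (2, -1)
  output (2, -1)
tick 1:
  [0] dock on; wire := (1, -1)
  [1] return_home on (suppress); wire := (0, -3)
  [2] cruise on (inhibit); wire := none
  [3] grasp off; pass none
  output none
tick 2:
  [0] dock on; wire := (1, -1)
  [1] return_home off; pass (1, -1)
  [2] cruise on (inhibit); wire := none
  [3] grasp off; pass none
  output none
tick 3:
  [0] dock on; wire := (1, -1)
  [1] return_home off; pass (1, -1)
  [2] cruise off; pass (1, -1)
  [3] grasp on (suppress); wire := (2, -1)
  output (2, -1)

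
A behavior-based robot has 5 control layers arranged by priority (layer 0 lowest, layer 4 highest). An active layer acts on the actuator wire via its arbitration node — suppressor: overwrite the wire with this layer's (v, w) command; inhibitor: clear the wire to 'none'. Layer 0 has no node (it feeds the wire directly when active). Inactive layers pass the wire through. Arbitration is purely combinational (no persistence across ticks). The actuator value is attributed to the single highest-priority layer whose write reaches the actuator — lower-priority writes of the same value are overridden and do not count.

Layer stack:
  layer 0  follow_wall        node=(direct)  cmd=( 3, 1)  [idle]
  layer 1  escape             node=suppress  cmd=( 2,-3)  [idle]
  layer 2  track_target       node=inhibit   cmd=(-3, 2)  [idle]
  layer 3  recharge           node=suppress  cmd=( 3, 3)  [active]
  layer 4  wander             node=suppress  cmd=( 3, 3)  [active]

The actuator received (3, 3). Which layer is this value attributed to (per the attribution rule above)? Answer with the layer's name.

layer 0 (follow_wall) idle — none
layer 1 (escape) idle — unchanged: none
layer 2 (track_target) idle — unchanged: none
layer 3 (recharge) active — suppresses: (3, 3)
layer 4 (wander) active — suppresses: (3, 3)
→ actuator (3, 3)
last writer: layer 4 = wander

wander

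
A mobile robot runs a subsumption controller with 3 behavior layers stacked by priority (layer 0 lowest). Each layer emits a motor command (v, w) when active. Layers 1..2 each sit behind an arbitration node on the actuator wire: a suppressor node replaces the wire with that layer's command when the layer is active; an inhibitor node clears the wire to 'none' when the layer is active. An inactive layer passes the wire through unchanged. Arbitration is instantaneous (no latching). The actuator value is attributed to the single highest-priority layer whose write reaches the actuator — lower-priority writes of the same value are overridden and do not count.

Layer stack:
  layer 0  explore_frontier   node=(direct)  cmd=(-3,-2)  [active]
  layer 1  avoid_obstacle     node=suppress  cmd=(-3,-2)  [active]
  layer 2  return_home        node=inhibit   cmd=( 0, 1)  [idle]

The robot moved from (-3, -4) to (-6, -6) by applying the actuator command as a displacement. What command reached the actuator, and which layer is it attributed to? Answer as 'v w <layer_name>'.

-3 -2 avoid_obstacle

displacement = (-6, -6) − (-3, -4) = (-3, -2)
layer 0 (explore_frontier) active — direct: (-3, -2)
layer 1 (avoid_obstacle) active — suppresses: (-3, -2)
layer 2 (return_home) idle — unchanged: (-3, -2)
→ actuator (-3, -2) — from layer 1 (avoid_obstacle)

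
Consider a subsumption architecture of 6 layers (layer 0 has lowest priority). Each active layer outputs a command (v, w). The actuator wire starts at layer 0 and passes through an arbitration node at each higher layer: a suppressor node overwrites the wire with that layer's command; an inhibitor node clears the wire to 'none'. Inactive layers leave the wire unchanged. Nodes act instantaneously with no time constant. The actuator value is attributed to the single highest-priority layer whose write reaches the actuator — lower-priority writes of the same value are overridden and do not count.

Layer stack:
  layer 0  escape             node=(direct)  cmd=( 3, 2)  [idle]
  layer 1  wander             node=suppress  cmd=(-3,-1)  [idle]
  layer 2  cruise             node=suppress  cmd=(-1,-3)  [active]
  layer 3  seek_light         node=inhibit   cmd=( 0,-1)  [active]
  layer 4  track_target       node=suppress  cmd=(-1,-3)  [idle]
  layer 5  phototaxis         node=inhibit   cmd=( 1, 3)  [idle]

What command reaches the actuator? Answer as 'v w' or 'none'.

none

L0 escape: idle → wire = none
L1 wander: idle → wire stays none
L2 cruise: active, suppressor → wire = (-1, -3)
L3 seek_light: active, inhibitor → wire = none
L4 track_target: idle → wire stays none
L5 phototaxis: idle → wire stays none
actuator = none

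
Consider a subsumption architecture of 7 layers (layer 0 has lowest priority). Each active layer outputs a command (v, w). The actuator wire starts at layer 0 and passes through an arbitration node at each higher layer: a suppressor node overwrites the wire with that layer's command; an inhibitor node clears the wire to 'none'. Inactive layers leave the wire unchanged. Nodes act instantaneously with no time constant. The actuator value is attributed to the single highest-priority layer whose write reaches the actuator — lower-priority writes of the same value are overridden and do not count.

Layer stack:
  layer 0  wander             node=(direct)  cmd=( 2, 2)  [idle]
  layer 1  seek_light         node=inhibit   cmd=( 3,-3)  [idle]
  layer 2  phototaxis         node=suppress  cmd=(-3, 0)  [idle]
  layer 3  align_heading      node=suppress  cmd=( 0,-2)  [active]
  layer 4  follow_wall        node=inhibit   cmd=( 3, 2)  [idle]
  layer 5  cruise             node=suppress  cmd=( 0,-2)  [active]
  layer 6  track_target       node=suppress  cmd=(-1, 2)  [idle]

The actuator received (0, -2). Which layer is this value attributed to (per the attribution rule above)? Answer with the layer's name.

cruise

layer 0 (wander) idle — none
layer 1 (seek_light) idle — unchanged: none
layer 2 (phototaxis) idle — unchanged: none
layer 3 (align_heading) active — suppresses: (0, -2)
layer 4 (follow_wall) idle — unchanged: (0, -2)
layer 5 (cruise) active — suppresses: (0, -2)
layer 6 (track_target) idle — unchanged: (0, -2)
→ actuator (0, -2)
last writer: layer 5 = cruise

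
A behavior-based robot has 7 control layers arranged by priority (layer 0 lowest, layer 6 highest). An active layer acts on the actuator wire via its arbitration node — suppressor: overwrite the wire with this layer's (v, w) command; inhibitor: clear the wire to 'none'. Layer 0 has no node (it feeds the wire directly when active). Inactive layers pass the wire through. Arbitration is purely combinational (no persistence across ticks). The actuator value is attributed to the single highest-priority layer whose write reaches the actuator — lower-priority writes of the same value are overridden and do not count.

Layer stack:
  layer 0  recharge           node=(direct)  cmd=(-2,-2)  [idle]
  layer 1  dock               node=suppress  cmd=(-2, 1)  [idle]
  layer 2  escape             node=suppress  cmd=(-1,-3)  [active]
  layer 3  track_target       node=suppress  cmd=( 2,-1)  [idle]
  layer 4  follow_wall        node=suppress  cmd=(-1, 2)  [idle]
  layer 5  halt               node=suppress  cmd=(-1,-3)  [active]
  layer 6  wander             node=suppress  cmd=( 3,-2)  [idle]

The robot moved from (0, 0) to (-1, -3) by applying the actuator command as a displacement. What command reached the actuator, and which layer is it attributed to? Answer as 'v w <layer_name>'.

-1 -3 halt

displacement = (-1, -3) − (0, 0) = (-1, -3)
layer 0 (recharge) idle — none
layer 1 (dock) idle — unchanged: none
layer 2 (escape) active — suppresses: (-1, -3)
layer 3 (track_target) idle — unchanged: (-1, -3)
layer 4 (follow_wall) idle — unchanged: (-1, -3)
layer 5 (halt) active — suppresses: (-1, -3)
layer 6 (wander) idle — unchanged: (-1, -3)
→ actuator (-1, -3) — from layer 5 (halt)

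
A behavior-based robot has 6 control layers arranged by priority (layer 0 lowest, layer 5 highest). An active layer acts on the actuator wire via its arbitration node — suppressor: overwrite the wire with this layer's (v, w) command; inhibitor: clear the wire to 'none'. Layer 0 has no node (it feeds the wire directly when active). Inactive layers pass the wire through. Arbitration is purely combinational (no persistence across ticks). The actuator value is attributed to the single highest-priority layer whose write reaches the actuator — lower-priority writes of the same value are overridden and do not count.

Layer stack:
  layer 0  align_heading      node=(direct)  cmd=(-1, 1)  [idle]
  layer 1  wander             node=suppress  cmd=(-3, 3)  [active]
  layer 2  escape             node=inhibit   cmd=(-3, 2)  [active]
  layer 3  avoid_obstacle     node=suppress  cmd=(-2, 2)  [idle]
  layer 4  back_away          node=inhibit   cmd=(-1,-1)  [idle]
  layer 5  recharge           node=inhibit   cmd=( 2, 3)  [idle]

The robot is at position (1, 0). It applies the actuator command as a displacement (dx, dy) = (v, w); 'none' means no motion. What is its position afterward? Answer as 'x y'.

1 0

[0] align_heading off; wire := none
[1] wander on (suppress); wire := (-3, 3)
[2] escape on (inhibit); wire := none
[3] avoid_obstacle off; pass none
[4] back_away off; pass none
[5] recharge off; pass none
output none
position: (1, 0) + none = (1, 0)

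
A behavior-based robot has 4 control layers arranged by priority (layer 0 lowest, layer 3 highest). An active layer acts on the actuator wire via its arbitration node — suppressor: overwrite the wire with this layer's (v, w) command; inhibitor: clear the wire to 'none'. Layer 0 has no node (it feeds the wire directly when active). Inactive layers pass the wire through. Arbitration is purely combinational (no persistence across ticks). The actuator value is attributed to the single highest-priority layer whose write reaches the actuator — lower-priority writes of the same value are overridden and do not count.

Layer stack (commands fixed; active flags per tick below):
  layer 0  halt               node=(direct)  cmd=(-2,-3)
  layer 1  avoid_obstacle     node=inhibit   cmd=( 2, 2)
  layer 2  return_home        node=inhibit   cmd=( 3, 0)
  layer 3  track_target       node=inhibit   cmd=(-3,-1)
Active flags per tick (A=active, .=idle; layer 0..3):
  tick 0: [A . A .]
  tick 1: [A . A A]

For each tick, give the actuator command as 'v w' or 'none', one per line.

tick 0:
  [0] halt on; wire := (-2, -3)
  [1] avoid_obstacle off; pass (-2, -3)
  [2] return_home on (inhibit); wire := none
  [3] track_target off; pass none
  output none
tick 1:
  [0] halt on; wire := (-2, -3)
  [1] avoid_obstacle off; pass (-2, -3)
  [2] return_home on (inhibit); wire := none
  [3] track_target on (inhibit); wire := none
  output none

none
none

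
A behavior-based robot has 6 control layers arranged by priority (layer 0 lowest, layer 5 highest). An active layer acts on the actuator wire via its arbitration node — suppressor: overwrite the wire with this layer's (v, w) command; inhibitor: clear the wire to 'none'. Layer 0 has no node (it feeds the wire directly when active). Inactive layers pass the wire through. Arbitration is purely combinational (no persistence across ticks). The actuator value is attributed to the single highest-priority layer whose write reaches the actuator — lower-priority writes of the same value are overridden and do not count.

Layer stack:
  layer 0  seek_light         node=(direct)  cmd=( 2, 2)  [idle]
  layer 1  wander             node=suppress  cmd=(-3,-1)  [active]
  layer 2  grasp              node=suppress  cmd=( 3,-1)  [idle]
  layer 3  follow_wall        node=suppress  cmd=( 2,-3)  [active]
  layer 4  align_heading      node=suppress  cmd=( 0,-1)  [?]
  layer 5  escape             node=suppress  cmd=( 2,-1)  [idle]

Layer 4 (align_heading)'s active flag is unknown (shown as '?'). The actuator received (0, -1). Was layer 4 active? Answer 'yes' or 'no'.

If layer 4 is active=yes:
  actuator would be (0, -1)
If layer 4 is active=no:
  actuator would be (2, -3)
Observed (0, -1), so layer 4 was active.

yes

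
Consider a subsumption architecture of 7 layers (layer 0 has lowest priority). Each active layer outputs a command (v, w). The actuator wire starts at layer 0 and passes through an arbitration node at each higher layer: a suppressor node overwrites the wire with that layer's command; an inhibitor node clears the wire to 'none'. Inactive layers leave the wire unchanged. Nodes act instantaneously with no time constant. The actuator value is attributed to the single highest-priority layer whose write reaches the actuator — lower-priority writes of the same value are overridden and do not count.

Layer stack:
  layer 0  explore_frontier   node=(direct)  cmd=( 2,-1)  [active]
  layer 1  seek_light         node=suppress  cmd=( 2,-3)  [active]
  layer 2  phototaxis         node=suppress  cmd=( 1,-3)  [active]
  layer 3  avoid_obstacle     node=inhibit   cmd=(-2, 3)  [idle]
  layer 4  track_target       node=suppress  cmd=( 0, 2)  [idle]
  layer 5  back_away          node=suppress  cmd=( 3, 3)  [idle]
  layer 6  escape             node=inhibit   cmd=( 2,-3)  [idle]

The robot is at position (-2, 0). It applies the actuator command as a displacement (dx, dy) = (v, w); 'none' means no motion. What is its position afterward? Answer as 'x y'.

layer 0 (explore_frontier) active — direct: (2, -1)
layer 1 (seek_light) active — suppresses: (2, -3)
layer 2 (phototaxis) active — suppresses: (1, -3)
layer 3 (avoid_obstacle) idle — unchanged: (1, -3)
layer 4 (track_target) idle — unchanged: (1, -3)
layer 5 (back_away) idle — unchanged: (1, -3)
layer 6 (escape) idle — unchanged: (1, -3)
→ actuator (1, -3)
position: (-2, 0) + (1, -3) = (-1, -3)

-1 -3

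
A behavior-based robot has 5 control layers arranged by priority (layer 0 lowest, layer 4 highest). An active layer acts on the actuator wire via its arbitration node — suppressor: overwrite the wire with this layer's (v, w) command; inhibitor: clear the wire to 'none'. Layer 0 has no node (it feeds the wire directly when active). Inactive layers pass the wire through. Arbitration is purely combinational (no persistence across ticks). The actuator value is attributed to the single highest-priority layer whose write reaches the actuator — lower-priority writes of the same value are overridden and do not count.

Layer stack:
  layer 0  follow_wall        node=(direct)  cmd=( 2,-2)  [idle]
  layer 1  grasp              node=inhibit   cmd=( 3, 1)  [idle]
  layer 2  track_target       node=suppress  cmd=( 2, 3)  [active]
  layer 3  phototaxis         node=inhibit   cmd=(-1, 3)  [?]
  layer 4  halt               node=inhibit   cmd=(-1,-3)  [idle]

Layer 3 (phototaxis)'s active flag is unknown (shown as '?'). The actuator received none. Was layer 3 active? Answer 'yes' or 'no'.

If layer 3 is active=yes:
  actuator would be none
If layer 3 is active=no:
  actuator would be (2, 3)
Observed none, so layer 3 was active.

yes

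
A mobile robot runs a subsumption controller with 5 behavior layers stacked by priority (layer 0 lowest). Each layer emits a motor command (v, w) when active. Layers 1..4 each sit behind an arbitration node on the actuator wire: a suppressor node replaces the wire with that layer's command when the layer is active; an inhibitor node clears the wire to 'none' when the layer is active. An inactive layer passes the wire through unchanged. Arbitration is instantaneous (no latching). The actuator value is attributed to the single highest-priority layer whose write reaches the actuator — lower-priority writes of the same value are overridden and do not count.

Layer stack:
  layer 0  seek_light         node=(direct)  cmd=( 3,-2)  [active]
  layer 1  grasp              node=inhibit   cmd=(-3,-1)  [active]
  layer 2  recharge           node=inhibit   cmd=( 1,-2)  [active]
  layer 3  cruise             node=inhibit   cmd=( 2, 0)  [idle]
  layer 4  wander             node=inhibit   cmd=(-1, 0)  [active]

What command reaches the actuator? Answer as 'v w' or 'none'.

layer 0 (seek_light) active — direct: (3, -2)
layer 1 (grasp) active — inhibits: none
layer 2 (recharge) active — inhibits: none
layer 3 (cruise) idle — unchanged: none
layer 4 (wander) active — inhibits: none
→ actuator none

none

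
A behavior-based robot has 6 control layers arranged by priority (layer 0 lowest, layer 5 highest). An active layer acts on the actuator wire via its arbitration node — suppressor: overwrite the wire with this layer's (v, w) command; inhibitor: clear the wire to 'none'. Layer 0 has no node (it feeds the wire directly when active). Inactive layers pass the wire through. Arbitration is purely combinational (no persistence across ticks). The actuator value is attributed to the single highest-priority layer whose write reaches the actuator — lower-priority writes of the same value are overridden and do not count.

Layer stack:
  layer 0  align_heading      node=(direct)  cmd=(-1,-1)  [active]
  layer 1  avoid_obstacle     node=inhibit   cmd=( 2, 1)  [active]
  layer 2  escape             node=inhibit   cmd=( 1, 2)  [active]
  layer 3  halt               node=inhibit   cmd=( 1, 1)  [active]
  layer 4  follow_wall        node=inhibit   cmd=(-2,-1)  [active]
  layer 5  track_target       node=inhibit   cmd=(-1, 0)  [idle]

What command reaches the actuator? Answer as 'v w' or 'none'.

[0] align_heading on; wire := (-1, -1)
[1] avoid_obstacle on (inhibit); wire := none
[2] escape on (inhibit); wire := none
[3] halt on (inhibit); wire := none
[4] follow_wall on (inhibit); wire := none
[5] track_target off; pass none
output none

none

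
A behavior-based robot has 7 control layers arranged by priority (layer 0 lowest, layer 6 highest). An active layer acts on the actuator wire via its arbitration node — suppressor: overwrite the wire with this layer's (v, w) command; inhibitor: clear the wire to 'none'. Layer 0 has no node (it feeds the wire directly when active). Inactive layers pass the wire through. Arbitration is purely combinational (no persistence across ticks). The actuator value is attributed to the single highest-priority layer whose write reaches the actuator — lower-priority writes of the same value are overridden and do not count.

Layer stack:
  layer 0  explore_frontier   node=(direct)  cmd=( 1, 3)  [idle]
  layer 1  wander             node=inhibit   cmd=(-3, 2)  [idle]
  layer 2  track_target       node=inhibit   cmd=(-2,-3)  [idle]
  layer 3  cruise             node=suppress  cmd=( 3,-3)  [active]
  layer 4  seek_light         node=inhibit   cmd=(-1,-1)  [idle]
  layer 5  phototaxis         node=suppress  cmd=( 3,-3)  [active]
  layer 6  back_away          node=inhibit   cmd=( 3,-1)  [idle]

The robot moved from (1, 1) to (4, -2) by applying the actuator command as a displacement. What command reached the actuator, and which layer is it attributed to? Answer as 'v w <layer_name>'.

displacement = (4, -2) − (1, 1) = (3, -3)
L0 explore_frontier: idle → wire = none
L1 wander: idle → wire stays none
L2 track_target: idle → wire stays none
L3 cruise: active, suppressor → wire = (3, -3)
L4 seek_light: idle → wire stays (3, -3)
L5 phototaxis: active, suppressor → wire = (3, -3)
L6 back_away: idle → wire stays (3, -3)
actuator = (3, -3) — from layer 5 (phototaxis)

3 -3 phototaxis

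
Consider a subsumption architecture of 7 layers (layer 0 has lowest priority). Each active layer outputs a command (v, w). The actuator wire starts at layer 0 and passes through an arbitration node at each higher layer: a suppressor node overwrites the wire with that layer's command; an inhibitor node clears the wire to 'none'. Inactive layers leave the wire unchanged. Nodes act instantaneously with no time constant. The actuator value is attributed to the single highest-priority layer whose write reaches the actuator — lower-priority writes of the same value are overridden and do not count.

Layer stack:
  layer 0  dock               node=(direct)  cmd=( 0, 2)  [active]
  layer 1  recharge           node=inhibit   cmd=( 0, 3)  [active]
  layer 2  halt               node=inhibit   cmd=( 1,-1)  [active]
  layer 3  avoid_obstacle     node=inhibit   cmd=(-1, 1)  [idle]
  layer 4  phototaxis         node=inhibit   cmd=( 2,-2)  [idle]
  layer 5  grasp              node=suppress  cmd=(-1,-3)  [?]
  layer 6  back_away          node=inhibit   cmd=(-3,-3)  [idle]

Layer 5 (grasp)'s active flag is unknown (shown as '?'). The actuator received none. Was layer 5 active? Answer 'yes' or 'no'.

If layer 5 is active=yes:
  actuator would be (-1, -3)
If layer 5 is active=no:
  actuator would be none
Observed none, so layer 5 was idle.

no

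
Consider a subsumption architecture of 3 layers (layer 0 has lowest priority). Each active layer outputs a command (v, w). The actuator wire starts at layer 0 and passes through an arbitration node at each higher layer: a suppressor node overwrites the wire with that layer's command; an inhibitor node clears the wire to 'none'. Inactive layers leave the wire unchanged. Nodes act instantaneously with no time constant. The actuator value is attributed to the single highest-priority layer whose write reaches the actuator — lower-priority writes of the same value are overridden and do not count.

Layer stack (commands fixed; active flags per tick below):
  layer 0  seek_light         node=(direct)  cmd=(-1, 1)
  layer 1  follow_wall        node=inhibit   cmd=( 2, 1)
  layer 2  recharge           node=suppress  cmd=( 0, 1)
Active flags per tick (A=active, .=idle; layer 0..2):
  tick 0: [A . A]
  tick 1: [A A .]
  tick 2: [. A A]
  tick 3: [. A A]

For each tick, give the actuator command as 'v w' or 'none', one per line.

0 1
none
0 1
0 1

tick 0:
  L0 seek_light: active, feeds wire = (-1, 1)
  L1 follow_wall: idle → wire stays (-1, 1)
  L2 recharge: active, suppressor → wire = (0, 1)
  actuator = (0, 1)
tick 1:
  L0 seek_light: active, feeds wire = (-1, 1)
  L1 follow_wall: active, inhibitor → wire = none
  L2 recharge: idle → wire stays none
  actuator = none
tick 2:
  L0 seek_light: idle → wire = none
  L1 follow_wall: active, inhibitor → wire = none
  L2 recharge: active, suppressor → wire = (0, 1)
  actuator = (0, 1)
tick 3:
  L0 seek_light: idle → wire = none
  L1 follow_wall: active, inhibitor → wire = none
  L2 recharge: active, suppressor → wire = (0, 1)
  actuator = (0, 1)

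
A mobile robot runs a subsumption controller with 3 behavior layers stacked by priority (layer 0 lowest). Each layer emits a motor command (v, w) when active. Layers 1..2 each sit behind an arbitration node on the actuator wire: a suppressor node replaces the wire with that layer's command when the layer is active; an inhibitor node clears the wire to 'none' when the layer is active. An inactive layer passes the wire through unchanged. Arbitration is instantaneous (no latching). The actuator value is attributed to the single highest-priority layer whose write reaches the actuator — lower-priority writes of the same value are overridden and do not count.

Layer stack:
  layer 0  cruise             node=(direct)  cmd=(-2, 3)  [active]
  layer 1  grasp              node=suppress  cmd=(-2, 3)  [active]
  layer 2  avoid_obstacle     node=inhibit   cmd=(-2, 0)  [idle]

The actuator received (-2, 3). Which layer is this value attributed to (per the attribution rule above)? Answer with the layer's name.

L0 cruise: active, feeds wire = (-2, 3)
L1 grasp: active, suppressor → wire = (-2, 3)
L2 avoid_obstacle: idle → wire stays (-2, 3)
actuator = (-2, 3)
last writer: layer 1 = grasp

grasp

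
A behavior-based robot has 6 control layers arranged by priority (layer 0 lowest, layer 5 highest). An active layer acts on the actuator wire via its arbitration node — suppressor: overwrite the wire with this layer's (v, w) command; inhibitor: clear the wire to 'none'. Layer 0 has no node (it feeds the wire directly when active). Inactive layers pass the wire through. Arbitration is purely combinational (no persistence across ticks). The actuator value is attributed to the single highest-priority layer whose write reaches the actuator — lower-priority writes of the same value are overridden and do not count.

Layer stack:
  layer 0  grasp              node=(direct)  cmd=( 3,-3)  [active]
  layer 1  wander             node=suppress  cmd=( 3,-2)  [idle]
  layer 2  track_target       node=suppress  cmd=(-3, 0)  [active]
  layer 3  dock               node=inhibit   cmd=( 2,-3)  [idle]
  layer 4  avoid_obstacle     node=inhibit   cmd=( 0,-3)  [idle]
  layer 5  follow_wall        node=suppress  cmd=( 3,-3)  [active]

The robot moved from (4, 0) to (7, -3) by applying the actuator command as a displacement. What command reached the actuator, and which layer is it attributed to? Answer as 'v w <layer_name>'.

3 -3 follow_wall

displacement = (7, -3) − (4, 0) = (3, -3)
[0] grasp on; wire := (3, -3)
[1] wander off; pass (3, -3)
[2] track_target on (suppress); wire := (-3, 0)
[3] dock off; pass (-3, 0)
[4] avoid_obstacle off; pass (-3, 0)
[5] follow_wall on (suppress); wire := (3, -3)
output (3, -3) — from layer 5 (follow_wall)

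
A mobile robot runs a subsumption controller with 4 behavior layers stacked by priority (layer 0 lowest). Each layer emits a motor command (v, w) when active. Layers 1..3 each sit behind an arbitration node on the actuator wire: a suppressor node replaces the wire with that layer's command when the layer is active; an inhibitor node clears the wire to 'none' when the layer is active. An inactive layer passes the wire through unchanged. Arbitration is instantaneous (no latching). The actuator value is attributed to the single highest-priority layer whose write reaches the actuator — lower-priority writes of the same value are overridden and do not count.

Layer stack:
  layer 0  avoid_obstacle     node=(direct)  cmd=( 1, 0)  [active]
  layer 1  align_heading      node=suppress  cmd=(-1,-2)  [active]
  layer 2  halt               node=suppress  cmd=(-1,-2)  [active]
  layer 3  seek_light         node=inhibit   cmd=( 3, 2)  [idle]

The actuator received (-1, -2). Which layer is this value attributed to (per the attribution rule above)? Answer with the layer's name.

halt

layer 0 (avoid_obstacle) active — direct: (1, 0)
layer 1 (align_heading) active — suppresses: (-1, -2)
layer 2 (halt) active — suppresses: (-1, -2)
layer 3 (seek_light) idle — unchanged: (-1, -2)
→ actuator (-1, -2)
last writer: layer 2 = halt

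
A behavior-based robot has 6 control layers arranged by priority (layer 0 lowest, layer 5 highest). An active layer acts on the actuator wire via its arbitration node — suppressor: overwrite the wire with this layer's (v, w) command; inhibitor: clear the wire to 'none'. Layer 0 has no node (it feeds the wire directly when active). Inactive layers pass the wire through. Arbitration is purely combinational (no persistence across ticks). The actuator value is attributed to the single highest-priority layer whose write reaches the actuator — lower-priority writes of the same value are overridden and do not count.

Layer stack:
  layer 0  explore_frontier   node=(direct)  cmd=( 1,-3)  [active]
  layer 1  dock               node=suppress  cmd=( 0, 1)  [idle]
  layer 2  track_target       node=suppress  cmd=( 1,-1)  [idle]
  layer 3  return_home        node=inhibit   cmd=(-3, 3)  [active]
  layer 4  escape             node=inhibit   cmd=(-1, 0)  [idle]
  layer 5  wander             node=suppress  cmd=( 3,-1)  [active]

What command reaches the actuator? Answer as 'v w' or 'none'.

3 -1

[0] explore_frontier on; wire := (1, -3)
[1] dock off; pass (1, -3)
[2] track_target off; pass (1, -3)
[3] return_home on (inhibit); wire := none
[4] escape off; pass none
[5] wander on (suppress); wire := (3, -1)
output (3, -1)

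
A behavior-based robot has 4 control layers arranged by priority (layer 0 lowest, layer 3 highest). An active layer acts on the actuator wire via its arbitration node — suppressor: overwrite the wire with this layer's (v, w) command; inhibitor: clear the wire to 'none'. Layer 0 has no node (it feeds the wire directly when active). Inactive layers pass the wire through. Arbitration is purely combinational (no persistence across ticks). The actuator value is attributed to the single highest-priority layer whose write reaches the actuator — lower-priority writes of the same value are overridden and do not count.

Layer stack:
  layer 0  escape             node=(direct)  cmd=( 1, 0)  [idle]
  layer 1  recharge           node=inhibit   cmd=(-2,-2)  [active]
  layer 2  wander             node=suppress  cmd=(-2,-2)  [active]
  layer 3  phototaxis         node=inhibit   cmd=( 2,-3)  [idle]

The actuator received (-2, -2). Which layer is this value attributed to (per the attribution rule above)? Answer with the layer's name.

L0 escape: idle → wire = none
L1 recharge: active, inhibitor → wire = none
L2 wander: active, suppressor → wire = (-2, -2)
L3 phototaxis: idle → wire stays (-2, -2)
actuator = (-2, -2)
last writer: layer 2 = wander

wander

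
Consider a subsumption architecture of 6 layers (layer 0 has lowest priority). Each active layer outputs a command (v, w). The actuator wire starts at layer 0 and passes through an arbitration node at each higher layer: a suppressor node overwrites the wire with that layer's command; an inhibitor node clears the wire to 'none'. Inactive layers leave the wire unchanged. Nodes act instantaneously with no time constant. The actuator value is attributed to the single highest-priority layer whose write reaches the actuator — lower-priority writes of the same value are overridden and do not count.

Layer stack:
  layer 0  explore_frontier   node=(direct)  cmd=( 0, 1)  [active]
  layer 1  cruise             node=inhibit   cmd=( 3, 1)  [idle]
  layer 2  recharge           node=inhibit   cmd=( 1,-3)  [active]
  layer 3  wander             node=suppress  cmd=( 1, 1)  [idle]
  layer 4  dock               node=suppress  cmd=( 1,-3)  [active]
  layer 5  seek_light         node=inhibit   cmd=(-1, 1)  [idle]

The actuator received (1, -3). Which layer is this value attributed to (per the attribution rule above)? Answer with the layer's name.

L0 explore_frontier: active, feeds wire = (0, 1)
L1 cruise: idle → wire stays (0, 1)
L2 recharge: active, inhibitor → wire = none
L3 wander: idle → wire stays none
L4 dock: active, suppressor → wire = (1, -3)
L5 seek_light: idle → wire stays (1, -3)
actuator = (1, -3)
last writer: layer 4 = dock

dock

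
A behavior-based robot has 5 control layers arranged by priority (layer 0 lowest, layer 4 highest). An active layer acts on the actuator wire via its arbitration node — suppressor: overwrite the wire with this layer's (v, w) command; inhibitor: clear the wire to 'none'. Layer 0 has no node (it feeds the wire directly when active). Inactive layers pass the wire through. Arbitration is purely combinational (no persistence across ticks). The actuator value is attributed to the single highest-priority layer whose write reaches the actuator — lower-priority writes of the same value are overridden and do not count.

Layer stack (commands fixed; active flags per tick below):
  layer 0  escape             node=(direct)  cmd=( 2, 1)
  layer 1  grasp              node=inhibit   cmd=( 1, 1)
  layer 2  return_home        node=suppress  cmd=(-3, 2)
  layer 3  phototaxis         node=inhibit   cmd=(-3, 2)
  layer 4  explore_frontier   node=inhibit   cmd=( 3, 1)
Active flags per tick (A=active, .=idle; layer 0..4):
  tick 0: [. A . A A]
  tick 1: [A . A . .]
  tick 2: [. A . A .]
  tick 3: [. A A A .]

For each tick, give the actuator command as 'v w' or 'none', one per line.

tick 0:
  layer 0 (escape) idle — none
  layer 1 (grasp) active — inhibits: none
  layer 2 (return_home) idle — unchanged: none
  layer 3 (phototaxis) active — inhibits: none
  layer 4 (explore_frontier) active — inhibits: none
  → actuator none
tick 1:
  layer 0 (escape) active — direct: (2, 1)
  layer 1 (grasp) idle — unchanged: (2, 1)
  layer 2 (return_home) active — suppresses: (-3, 2)
  layer 3 (phototaxis) idle — unchanged: (-3, 2)
  layer 4 (explore_frontier) idle — unchanged: (-3, 2)
  → actuator (-3, 2)
tick 2:
  layer 0 (escape) idle — none
  layer 1 (grasp) active — inhibits: none
  layer 2 (return_home) idle — unchanged: none
  layer 3 (phototaxis) active — inhibits: none
  layer 4 (explore_frontier) idle — unchanged: none
  → actuator none
tick 3:
  layer 0 (escape) idle — none
  layer 1 (grasp) active — inhibits: none
  layer 2 (return_home) active — suppresses: (-3, 2)
  layer 3 (phototaxis) active — inhibits: none
  layer 4 (explore_frontier) idle — unchanged: none
  → actuator none

none
-3 2
none
none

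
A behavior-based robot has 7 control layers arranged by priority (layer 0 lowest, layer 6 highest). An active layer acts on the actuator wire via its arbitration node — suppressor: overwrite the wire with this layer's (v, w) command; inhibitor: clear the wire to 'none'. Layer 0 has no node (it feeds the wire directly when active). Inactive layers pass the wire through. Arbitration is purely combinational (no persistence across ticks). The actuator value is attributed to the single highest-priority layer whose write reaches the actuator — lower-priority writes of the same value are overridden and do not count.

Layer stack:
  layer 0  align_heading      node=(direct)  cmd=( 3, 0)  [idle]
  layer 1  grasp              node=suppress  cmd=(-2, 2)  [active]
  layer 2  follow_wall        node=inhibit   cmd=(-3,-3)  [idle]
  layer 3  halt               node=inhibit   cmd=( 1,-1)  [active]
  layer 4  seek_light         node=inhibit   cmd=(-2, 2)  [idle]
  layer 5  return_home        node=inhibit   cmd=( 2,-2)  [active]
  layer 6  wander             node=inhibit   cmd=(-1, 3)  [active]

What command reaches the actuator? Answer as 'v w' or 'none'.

L0 align_heading: idle → wire = none
L1 grasp: active, suppressor → wire = (-2, 2)
L2 follow_wall: idle → wire stays (-2, 2)
L3 halt: active, inhibitor → wire = none
L4 seek_light: idle → wire stays none
L5 return_home: active, inhibitor → wire = none
L6 wander: active, inhibitor → wire = none
actuator = none

none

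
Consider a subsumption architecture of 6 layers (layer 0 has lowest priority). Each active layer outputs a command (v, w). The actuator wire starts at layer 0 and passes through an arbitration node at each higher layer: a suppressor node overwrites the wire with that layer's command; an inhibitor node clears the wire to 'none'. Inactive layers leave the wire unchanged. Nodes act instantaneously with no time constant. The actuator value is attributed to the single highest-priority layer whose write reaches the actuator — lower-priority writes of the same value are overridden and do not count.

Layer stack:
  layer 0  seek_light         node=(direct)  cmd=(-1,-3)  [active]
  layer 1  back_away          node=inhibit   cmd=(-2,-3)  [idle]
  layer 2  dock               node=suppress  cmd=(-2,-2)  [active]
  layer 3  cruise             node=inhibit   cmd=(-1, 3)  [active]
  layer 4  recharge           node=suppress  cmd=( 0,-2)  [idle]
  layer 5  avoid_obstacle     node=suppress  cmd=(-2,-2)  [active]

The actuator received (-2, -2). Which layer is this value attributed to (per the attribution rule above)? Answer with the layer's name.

avoid_obstacle

L0 seek_light: active, feeds wire = (-1, -3)
L1 back_away: idle → wire stays (-1, -3)
L2 dock: active, suppressor → wire = (-2, -2)
L3 cruise: active, inhibitor → wire = none
L4 recharge: idle → wire stays none
L5 avoid_obstacle: active, suppressor → wire = (-2, -2)
actuator = (-2, -2)
last writer: layer 5 = avoid_obstacle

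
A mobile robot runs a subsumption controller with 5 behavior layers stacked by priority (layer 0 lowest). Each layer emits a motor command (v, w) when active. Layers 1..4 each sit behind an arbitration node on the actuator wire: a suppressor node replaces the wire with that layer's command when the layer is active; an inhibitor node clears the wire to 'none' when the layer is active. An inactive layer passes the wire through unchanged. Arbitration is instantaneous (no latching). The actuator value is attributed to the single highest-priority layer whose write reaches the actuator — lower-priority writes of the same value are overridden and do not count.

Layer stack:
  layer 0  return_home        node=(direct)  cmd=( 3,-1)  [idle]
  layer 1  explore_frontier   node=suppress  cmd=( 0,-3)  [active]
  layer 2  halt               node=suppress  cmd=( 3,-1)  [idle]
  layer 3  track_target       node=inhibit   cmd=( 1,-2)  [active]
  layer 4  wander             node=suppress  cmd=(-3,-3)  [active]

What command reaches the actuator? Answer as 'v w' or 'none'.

-3 -3

[0] return_home off; wire := none
[1] explore_frontier on (suppress); wire := (0, -3)
[2] halt off; pass (0, -3)
[3] track_target on (inhibit); wire := none
[4] wander on (suppress); wire := (-3, -3)
output (-3, -3)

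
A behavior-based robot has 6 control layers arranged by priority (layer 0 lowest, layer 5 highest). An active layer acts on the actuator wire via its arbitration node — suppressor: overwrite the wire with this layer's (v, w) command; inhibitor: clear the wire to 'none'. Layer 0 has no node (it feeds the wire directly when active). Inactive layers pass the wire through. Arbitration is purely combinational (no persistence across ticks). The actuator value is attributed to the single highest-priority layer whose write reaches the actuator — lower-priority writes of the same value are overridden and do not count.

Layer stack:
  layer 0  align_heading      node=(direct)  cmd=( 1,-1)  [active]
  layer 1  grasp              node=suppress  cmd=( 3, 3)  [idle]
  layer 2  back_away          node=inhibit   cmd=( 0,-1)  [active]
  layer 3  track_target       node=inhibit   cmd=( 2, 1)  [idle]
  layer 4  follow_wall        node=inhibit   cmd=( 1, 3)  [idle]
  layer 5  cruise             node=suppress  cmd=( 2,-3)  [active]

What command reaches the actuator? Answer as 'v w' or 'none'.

layer 0 (align_heading) active — direct: (1, -1)
layer 1 (grasp) idle — unchanged: (1, -1)
layer 2 (back_away) active — inhibits: none
layer 3 (track_target) idle — unchanged: none
layer 4 (follow_wall) idle — unchanged: none
layer 5 (cruise) active — suppresses: (2, -3)
→ actuator (2, -3)

2 -3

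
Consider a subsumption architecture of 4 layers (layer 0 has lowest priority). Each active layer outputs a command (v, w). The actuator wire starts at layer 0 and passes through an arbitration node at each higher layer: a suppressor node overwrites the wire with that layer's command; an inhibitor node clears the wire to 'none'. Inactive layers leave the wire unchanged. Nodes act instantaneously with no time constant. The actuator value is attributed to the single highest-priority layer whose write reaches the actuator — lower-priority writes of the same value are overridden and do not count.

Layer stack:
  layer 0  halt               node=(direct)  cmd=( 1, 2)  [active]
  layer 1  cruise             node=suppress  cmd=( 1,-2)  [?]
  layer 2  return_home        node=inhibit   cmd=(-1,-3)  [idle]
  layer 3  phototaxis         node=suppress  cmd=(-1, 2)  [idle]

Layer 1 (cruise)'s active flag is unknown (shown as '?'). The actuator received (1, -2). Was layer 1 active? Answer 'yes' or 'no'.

If layer 1 is active=yes:
  actuator would be (1, -2)
If layer 1 is active=no:
  actuator would be (1, 2)
Observed (1, -2), so layer 1 was active.

yes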